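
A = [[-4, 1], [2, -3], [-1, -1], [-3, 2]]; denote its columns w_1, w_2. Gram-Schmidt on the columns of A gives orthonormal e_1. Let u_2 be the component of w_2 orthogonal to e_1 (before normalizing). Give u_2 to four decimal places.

u_2 = (-1.0000, -2.0000, -1.5000, 0.5000)

e_1 = w_1/‖w_1‖ = (-4, 2, -1, -3)/5.4772 = (-0.7303, 0.3651, -0.1826, -0.5477).
r_{12} = e_1·w_2 = -2.7386.
u_2 = w_2 + 2.7386·e_1 = (-1.0000, -2.0000, -1.5000, 0.5000).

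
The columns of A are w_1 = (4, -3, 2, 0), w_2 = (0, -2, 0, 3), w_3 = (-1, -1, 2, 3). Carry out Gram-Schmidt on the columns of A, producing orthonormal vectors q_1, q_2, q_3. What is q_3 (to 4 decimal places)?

w_1 = (4, -3, 2, 0); ‖w_1‖ = 5.3852, so q_1 = (0.7428, -0.5571, 0.3714, 0.0000).
q_1·w_2 = 0.7428·0 + (-0.5571)·(-2) + 0.3714·0 + 0.0000·3 = 1.1142.
u_2 = w_2 − 1.1142·q_1 = (-0.8276, -1.3793, -0.4138, 3.0000).
‖u_2‖ = 3.4291, so q_2 = (-0.2413, -0.4022, -0.1207, 0.8749).
q_1·w_3 = 0.7428·(-1) + (-0.5571)·(-1) + 0.3714·2 + 0.0000·3 = 0.5571; q_2·w_3 = (-0.2413)·(-1) + (-0.4022)·(-1) + (-0.1207)·2 + 0.8749·3 = 3.0268.
u_3 = w_3 − 0.5571·q_1 − 3.0268·q_2 = (-0.6833, 0.5279, 2.1584, 0.3519).
‖u_3‖ = 2.3511, so q_3 = (-0.2906, 0.2245, 0.9180, 0.1497).

q_3 = (-0.2906, 0.2245, 0.9180, 0.1497)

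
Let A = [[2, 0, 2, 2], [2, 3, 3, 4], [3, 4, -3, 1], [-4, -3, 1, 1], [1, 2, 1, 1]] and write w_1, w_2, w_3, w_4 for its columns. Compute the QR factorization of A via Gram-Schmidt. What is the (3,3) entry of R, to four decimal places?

r_{33} = 4.8284

w_1 = (2, 2, 3, -4, 1); ‖w_1‖ = 5.8310, so q_1 = (0.3430, 0.3430, 0.5145, -0.6860, 0.1715).
q_1·w_2 = 0.3430·0 + 0.3430·3 + 0.5145·4 + (-0.6860)·(-3) + 0.1715·2 = 5.4880.
u_2 = w_2 − 5.4880·q_1 = (-1.8824, 1.1176, 1.1765, 0.7647, 1.0588).
‖u_2‖ = 2.8076, so q_2 = (-0.6705, 0.3981, 0.4190, 0.2724, 0.3771).
q_1·w_3 = 0.3430·2 + 0.3430·3 + 0.5145·(-3) + (-0.6860)·1 + 0.1715·1 = -0.3430; q_2·w_3 = (-0.6705)·2 + 0.3981·3 + 0.4190·(-3) + 0.2724·1 + 0.3771·1 = -0.7543.
u_3 = w_3 + 0.3430·q_1 + 0.7543·q_2 = (1.6119, 3.4179, -2.5075, 0.9701, 1.3433).
r_{33} = ‖u_3‖ = 4.8284.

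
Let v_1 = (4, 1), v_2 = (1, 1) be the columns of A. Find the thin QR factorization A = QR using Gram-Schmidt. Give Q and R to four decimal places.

v_1 = (4, 1); ‖v_1‖ = 4.1231, so q_1 = (0.9701, 0.2425).
q_1·v_2 = 0.9701·1 + 0.2425·1 = 1.2127.
u_2 = v_2 − 1.2127·q_1 = (-0.1765, 0.7059).
‖u_2‖ = 0.7276, so q_2 = (-0.2425, 0.9701).

Q = [[0.9701, -0.2425], [0.2425, 0.9701]], R = [[4.1231, 1.2127], [0.0000, 0.7276]]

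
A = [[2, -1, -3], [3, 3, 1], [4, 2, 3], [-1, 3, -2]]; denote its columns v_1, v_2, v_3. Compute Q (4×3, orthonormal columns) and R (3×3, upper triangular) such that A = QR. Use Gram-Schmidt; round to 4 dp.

Q = [[0.3651, -0.4219, -0.8240], [0.5477, 0.4219, -0.0595], [0.7303, 0.0938, 0.3453], [-0.1826, 0.7970, -0.4453]], R = [[5.4772, 2.1909, 2.0083], [0.0000, 4.2661, 0.3750], [0.0000, 0.0000, 4.3389]]

e_1 = v_1/‖v_1‖ = (2, 3, 4, -1)/5.4772 = (0.3651, 0.5477, 0.7303, -0.1826).
r_{12} = e_1·v_2 = 2.1909.
u_2 = v_2 − 2.1909·e_1 = (-1.8000, 1.8000, 0.4000, 3.4000).
‖u_2‖ = 4.2661, so e_2 = (-0.4219, 0.4219, 0.0938, 0.7970).
r_{13} = e_1·v_3 = 2.0083; r_{23} = e_2·v_3 = 0.3750.
u_3 = v_3 − 2.0083·e_1 − 0.3750·e_2 = (-3.5751, -0.2582, 1.4982, -1.9322).
‖u_3‖ = 4.3389, so e_3 = (-0.8240, -0.0595, 0.3453, -0.4453).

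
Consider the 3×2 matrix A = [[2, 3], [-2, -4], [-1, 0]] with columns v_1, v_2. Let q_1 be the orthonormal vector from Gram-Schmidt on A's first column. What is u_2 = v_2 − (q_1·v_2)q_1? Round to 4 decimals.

v_1 = (2, -2, -1); ‖v_1‖ = 3.0000, so q_1 = (0.6667, -0.6667, -0.3333).
q_1·v_2 = 0.6667·3 + (-0.6667)·(-4) + (-0.3333)·0 = 4.6667.
u_2 = v_2 − 4.6667·q_1 = (-0.1111, -0.8889, 1.5556).

u_2 = (-0.1111, -0.8889, 1.5556)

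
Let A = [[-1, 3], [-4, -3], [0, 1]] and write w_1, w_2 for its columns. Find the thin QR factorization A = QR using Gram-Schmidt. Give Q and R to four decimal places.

w_1 = (-1, -4, 0); ‖w_1‖ = 4.1231, so e_1 = (-0.2425, -0.9701, 0.0000).
e_1·w_2 = (-0.2425)·3 + (-0.9701)·(-3) + 0.0000·1 = 2.1828.
u_2 = w_2 − 2.1828·e_1 = (3.5294, -0.8824, 1.0000).
‖u_2‖ = 3.7730, so e_2 = (0.9354, -0.2339, 0.2650).

Q = [[-0.2425, 0.9354], [-0.9701, -0.2339], [0.0000, 0.2650]], R = [[4.1231, 2.1828], [0.0000, 3.7730]]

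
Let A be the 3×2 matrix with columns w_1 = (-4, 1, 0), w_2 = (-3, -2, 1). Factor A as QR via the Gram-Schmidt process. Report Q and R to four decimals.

Q = [[-0.9701, -0.2271], [0.2425, -0.9084], [0.0000, 0.3510]], R = [[4.1231, 2.4254], [0.0000, 2.8491]]

w_1 = (-4, 1, 0); ‖w_1‖ = 4.1231, so q_1 = (-0.9701, 0.2425, 0.0000).
q_1·w_2 = (-0.9701)·(-3) + 0.2425·(-2) + 0.0000·1 = 2.4254.
u_2 = w_2 − 2.4254·q_1 = (-0.6471, -2.5882, 1.0000).
‖u_2‖ = 2.8491, so q_2 = (-0.2271, -0.9084, 0.3510).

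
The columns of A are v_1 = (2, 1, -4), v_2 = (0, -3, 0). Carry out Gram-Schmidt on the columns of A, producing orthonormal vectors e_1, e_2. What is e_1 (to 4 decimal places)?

v_1 = (2, 1, -4); ‖v_1‖ = 4.5826, so e_1 = (0.4364, 0.2182, -0.8729).

e_1 = (0.4364, 0.2182, -0.8729)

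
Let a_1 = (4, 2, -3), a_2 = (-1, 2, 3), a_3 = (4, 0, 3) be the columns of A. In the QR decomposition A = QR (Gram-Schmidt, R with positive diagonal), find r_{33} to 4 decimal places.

r_{33} = 4.3267

a_1 = (4, 2, -3); ‖a_1‖ = 5.3852, so q_1 = (0.7428, 0.3714, -0.5571).
q_1·a_2 = 0.7428·(-1) + 0.3714·2 + (-0.5571)·3 = -1.6713.
u_2 = a_2 + 1.6713·q_1 = (0.2414, 2.6207, 2.0690).
‖u_2‖ = 3.3477, so q_2 = (0.0721, 0.7828, 0.6180).
q_1·a_3 = 0.7428·4 + 0.3714·0 + (-0.5571)·3 = 1.2999; q_2·a_3 = 0.0721·4 + 0.7828·0 + 0.6180·3 = 2.1425.
u_3 = a_3 − 1.2999·q_1 − 2.1425·q_2 = (2.8800, -2.1600, 2.4000).
r_{33} = ‖u_3‖ = 4.3267.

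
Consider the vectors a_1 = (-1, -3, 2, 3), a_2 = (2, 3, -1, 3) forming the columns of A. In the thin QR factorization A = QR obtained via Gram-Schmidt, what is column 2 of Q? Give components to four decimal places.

e_1 = a_1/‖a_1‖ = (-1, -3, 2, 3)/4.7958 = (-0.2085, -0.6255, 0.4170, 0.6255).
r_{12} = e_1·a_2 = -0.8341.
u_2 = a_2 + 0.8341·e_1 = (1.8261, 2.4783, -0.6522, 3.5217).
‖u_2‖ = 4.7227, so e_2 = (0.3867, 0.5247, -0.1381, 0.7457).

e_2 = (0.3867, 0.5247, -0.1381, 0.7457)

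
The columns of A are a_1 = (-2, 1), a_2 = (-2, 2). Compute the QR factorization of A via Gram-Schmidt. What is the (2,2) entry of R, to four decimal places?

r_{22} = 0.8944

a_1 = (-2, 1); ‖a_1‖ = 2.2361, so e_1 = (-0.8944, 0.4472).
e_1·a_2 = (-0.8944)·(-2) + 0.4472·2 = 2.6833.
u_2 = a_2 − 2.6833·e_1 = (0.4000, 0.8000).
r_{22} = ‖u_2‖ = 0.8944.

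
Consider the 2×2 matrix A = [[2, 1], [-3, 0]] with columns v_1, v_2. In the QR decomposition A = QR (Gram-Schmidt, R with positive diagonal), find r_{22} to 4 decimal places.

q_1 = v_1/‖v_1‖ = (2, -3)/3.6056 = (0.5547, -0.8321).
r_{12} = q_1·v_2 = 0.5547.
u_2 = v_2 − 0.5547·q_1 = (0.6923, 0.4615).
r_{22} = ‖u_2‖ = 0.8321.

r_{22} = 0.8321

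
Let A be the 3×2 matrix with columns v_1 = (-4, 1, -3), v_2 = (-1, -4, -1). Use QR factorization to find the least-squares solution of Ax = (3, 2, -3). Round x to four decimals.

q_1 = v_1/‖v_1‖ = (-4, 1, -3)/5.0990 = (-0.7845, 0.1961, -0.5883).
r_{12} = q_1·v_2 = 0.5883.
u_2 = v_2 − 0.5883·q_1 = (-0.5385, -4.1154, -0.6538).
‖u_2‖ = 4.2016, so q_2 = (-0.1282, -0.9795, -0.1556).
Qᵀb = (-0.1961, -1.8766).
Back-substitute: x_2 = -1.8766/4.2016 = -0.4466.
x_1 = (-0.1961 − 0.5883·(-0.4466))/5.0990 = 0.0131.

x = (0.0131, -0.4466)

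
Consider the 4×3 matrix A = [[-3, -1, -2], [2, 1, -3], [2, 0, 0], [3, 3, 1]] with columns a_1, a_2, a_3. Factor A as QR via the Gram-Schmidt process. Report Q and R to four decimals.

a_1 = (-3, 2, 2, 3); ‖a_1‖ = 5.0990, so e_1 = (-0.5883, 0.3922, 0.3922, 0.5883).
e_1·a_2 = (-0.5883)·(-1) + 0.3922·1 + 0.3922·0 + 0.5883·3 = 2.7456.
u_2 = a_2 − 2.7456·e_1 = (0.6154, -0.0769, -1.0769, 1.3846).
‖u_2‖ = 1.8605, so e_2 = (0.3308, -0.0413, -0.5788, 0.7442).
e_1·a_3 = (-0.5883)·(-2) + 0.3922·(-3) + 0.3922·0 + 0.5883·1 = 0.5883; e_2·a_3 = 0.3308·(-2) + (-0.0413)·(-3) + (-0.5788)·0 + 0.7442·1 = 0.2067.
u_3 = a_3 − 0.5883·e_1 − 0.2067·e_2 = (-1.7222, -3.2222, -0.1111, 0.5000).
‖u_3‖ = 3.6893, so e_3 = (-0.4668, -0.8734, -0.0301, 0.1355).

Q = [[-0.5883, 0.3308, -0.4668], [0.3922, -0.0413, -0.8734], [0.3922, -0.5788, -0.0301], [0.5883, 0.7442, 0.1355]], R = [[5.0990, 2.7456, 0.5883], [0.0000, 1.8605, 0.2067], [0.0000, 0.0000, 3.6893]]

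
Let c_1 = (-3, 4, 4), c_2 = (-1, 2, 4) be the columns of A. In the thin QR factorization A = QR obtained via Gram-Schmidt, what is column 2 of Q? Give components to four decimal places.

c_1 = (-3, 4, 4); ‖c_1‖ = 6.4031, so e_1 = (-0.4685, 0.6247, 0.6247).
e_1·c_2 = (-0.4685)·(-1) + 0.6247·2 + 0.6247·4 = 4.2167.
u_2 = c_2 − 4.2167·e_1 = (0.9756, -0.6341, 1.3659).
‖u_2‖ = 1.7943, so e_2 = (0.5437, -0.3534, 0.7612).

e_2 = (0.5437, -0.3534, 0.7612)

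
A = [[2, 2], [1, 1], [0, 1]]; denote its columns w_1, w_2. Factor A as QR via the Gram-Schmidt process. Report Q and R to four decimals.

Q = [[0.8944, 0.0000], [0.4472, 0.0000], [0.0000, 1.0000]], R = [[2.2361, 2.2361], [0.0000, 1.0000]]

w_1 = (2, 1, 0); ‖w_1‖ = 2.2361, so q_1 = (0.8944, 0.4472, 0.0000).
q_1·w_2 = 0.8944·2 + 0.4472·1 + 0.0000·1 = 2.2361.
u_2 = w_2 − 2.2361·q_1 = (0.0000, 0.0000, 1.0000).
‖u_2‖ = 1.0000, so q_2 = (0.0000, 0.0000, 1.0000).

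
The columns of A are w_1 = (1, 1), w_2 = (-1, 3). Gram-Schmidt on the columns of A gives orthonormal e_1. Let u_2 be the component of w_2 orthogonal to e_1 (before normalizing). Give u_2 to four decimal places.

e_1 = w_1/‖w_1‖ = (1, 1)/1.4142 = (0.7071, 0.7071).
r_{12} = e_1·w_2 = 1.4142.
u_2 = w_2 − 1.4142·e_1 = (-2.0000, 2.0000).

u_2 = (-2.0000, 2.0000)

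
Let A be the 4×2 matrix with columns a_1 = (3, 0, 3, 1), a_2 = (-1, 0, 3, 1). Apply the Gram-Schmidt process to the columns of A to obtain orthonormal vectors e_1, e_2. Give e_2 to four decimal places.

a_1 = (3, 0, 3, 1); ‖a_1‖ = 4.3589, so e_1 = (0.6882, 0.0000, 0.6882, 0.2294).
e_1·a_2 = 0.6882·(-1) + 0.0000·0 + 0.6882·3 + 0.2294·1 = 1.6059.
u_2 = a_2 − 1.6059·e_1 = (-2.1053, 0.0000, 1.8947, 0.6316).
‖u_2‖ = 2.9019, so e_2 = (-0.7255, 0.0000, 0.6529, 0.2176).

e_2 = (-0.7255, 0.0000, 0.6529, 0.2176)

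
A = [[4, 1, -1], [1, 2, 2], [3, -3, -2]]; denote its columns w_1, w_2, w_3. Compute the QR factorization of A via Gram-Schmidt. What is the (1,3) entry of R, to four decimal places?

e_1 = w_1/‖w_1‖ = (4, 1, 3)/5.0990 = (0.7845, 0.1961, 0.5883).
r_{13} = e_1·w_3 = -1.5689.

r_{13} = -1.5689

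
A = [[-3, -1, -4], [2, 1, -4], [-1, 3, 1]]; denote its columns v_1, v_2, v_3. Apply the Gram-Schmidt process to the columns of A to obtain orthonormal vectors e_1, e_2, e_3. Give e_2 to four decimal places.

e_1 = v_1/‖v_1‖ = (-3, 2, -1)/3.7417 = (-0.8018, 0.5345, -0.2673).
r_{12} = e_1·v_2 = 0.5345.
u_2 = v_2 − 0.5345·e_1 = (-0.5714, 0.7143, 3.1429).
‖u_2‖ = 3.2733, so e_2 = (-0.1746, 0.2182, 0.9602).

e_2 = (-0.1746, 0.2182, 0.9602)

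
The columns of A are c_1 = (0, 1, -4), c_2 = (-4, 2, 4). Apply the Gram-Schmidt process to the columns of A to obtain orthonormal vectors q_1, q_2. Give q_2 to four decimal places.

q_2 = (-0.8086, 0.5708, 0.1427)

c_1 = (0, 1, -4); ‖c_1‖ = 4.1231, so q_1 = (0.0000, 0.2425, -0.9701).
q_1·c_2 = 0.0000·(-4) + 0.2425·2 + (-0.9701)·4 = -3.3955.
u_2 = c_2 + 3.3955·q_1 = (-4.0000, 2.8235, 0.7059).
‖u_2‖ = 4.9468, so q_2 = (-0.8086, 0.5708, 0.1427).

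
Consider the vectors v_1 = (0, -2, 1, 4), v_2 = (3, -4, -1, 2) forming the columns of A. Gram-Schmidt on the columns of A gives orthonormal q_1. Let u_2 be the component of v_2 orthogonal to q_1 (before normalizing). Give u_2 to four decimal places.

u_2 = (3.0000, -2.5714, -1.7143, -0.8571)

q_1 = v_1/‖v_1‖ = (0, -2, 1, 4)/4.5826 = (0.0000, -0.4364, 0.2182, 0.8729).
r_{12} = q_1·v_2 = 3.2733.
u_2 = v_2 − 3.2733·q_1 = (3.0000, -2.5714, -1.7143, -0.8571).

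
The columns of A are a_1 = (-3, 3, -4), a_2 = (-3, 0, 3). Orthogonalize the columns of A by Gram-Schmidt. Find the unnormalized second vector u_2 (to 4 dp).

u_2 = (-3.2647, 0.2647, 2.6471)

a_1 = (-3, 3, -4); ‖a_1‖ = 5.8310, so e_1 = (-0.5145, 0.5145, -0.6860).
e_1·a_2 = (-0.5145)·(-3) + 0.5145·0 + (-0.6860)·3 = -0.5145.
u_2 = a_2 + 0.5145·e_1 = (-3.2647, 0.2647, 2.6471).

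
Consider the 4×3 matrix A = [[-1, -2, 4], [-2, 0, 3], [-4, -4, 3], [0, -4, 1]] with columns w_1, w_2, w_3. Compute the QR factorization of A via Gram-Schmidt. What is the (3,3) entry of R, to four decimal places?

q_1 = w_1/‖w_1‖ = (-1, -2, -4, 0)/4.5826 = (-0.2182, -0.4364, -0.8729, 0.0000).
r_{12} = q_1·w_2 = 3.9279.
u_2 = w_2 − 3.9279·q_1 = (-1.1429, 1.7143, -0.5714, -4.0000).
‖u_2‖ = 4.5356, so q_2 = (-0.2520, 0.3780, -0.1260, -0.8819).
r_{13} = q_1·w_3 = -4.8008; r_{23} = q_2·w_3 = -1.1339.
u_3 = w_3 + 4.8008·q_1 + 1.1339·q_2 = (2.6667, 1.3333, -1.3333, 0.0000).
r_{33} = ‖u_3‖ = 3.2660.

r_{33} = 3.2660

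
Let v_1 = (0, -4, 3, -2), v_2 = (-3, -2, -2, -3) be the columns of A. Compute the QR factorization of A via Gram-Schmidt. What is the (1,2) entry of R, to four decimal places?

r_{12} = 1.4856

v_1 = (0, -4, 3, -2); ‖v_1‖ = 5.3852, so q_1 = (0.0000, -0.7428, 0.5571, -0.3714).
r_{12} = q_1·v_2 = 1.4856.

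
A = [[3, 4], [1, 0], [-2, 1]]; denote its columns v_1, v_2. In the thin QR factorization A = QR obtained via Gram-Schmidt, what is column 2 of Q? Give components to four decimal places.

q_2 = (0.5915, -0.2275, 0.7735)

q_1 = v_1/‖v_1‖ = (3, 1, -2)/3.7417 = (0.8018, 0.2673, -0.5345).
r_{12} = q_1·v_2 = 2.6726.
u_2 = v_2 − 2.6726·q_1 = (1.8571, -0.7143, 2.4286).
‖u_2‖ = 3.1396, so q_2 = (0.5915, -0.2275, 0.7735).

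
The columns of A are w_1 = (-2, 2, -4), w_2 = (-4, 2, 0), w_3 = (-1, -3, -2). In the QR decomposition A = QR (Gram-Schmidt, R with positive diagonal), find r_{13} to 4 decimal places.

r_{13} = 0.8165

e_1 = w_1/‖w_1‖ = (-2, 2, -4)/4.8990 = (-0.4082, 0.4082, -0.8165).
r_{13} = e_1·w_3 = 0.8165.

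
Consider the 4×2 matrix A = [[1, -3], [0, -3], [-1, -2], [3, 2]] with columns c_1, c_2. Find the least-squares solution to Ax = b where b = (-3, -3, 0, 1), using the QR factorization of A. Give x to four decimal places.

c_1 = (1, 0, -1, 3); ‖c_1‖ = 3.3166, so q_1 = (0.3015, 0.0000, -0.3015, 0.9045).
q_1·c_2 = 0.3015·(-3) + 0.0000·(-3) + (-0.3015)·(-2) + 0.9045·2 = 1.5076.
u_2 = c_2 − 1.5076·q_1 = (-3.4545, -3.0000, -1.5455, 0.6364).
‖u_2‖ = 4.8711, so q_2 = (-0.7092, -0.6159, -0.3173, 0.1306).
Qᵀb = (0.0000, 4.1059).
Back-substitute: x_2 = 4.1059/4.8711 = 0.8429.
x_1 = (0.0000 − 1.5076·0.8429)/3.3166 = -0.3831.

x = (-0.3831, 0.8429)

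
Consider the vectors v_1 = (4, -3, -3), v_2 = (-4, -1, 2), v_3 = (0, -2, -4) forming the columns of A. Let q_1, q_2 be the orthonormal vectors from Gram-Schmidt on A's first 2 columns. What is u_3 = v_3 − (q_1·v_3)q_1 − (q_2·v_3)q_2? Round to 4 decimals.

u_3 = (-1.4278, 0.6346, -2.5382)

q_1 = v_1/‖v_1‖ = (4, -3, -3)/5.8310 = (0.6860, -0.5145, -0.5145).
r_{12} = q_1·v_2 = -3.2585.
u_2 = v_2 + 3.2585·q_1 = (-1.7647, -2.6765, 0.3235).
‖u_2‖ = 3.2222, so q_2 = (-0.5477, -0.8306, 0.1004).
r_{13} = q_1·v_3 = 3.0870; r_{23} = q_2·v_3 = 1.2597.
u_3 = v_3 − 3.0870·q_1 − 1.2597·q_2 = (-1.4278, 0.6346, -2.5382).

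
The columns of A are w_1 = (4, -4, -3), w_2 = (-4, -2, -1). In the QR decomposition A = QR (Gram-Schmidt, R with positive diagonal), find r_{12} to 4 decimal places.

r_{12} = -0.7809

w_1 = (4, -4, -3); ‖w_1‖ = 6.4031, so q_1 = (0.6247, -0.6247, -0.4685).
r_{12} = q_1·w_2 = -0.7809.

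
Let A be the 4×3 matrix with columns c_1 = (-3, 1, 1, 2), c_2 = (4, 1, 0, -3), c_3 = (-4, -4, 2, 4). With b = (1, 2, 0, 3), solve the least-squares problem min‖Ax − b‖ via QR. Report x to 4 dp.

x = (0.6806, 0.1635, -0.1350)

c_1 = (-3, 1, 1, 2); ‖c_1‖ = 3.8730, so e_1 = (-0.7746, 0.2582, 0.2582, 0.5164).
e_1·c_2 = (-0.7746)·4 + 0.2582·1 + 0.2582·0 + 0.5164·(-3) = -4.3894.
u_2 = c_2 + 4.3894·e_1 = (0.6000, 2.1333, 1.1333, -0.7333).
‖u_2‖ = 2.5949, so e_2 = (0.2312, 0.8221, 0.4368, -0.2826).
e_1·c_3 = (-0.7746)·(-4) + 0.2582·(-4) + 0.2582·2 + 0.5164·4 = 4.6476; e_2·c_3 = 0.2312·(-4) + 0.8221·(-4) + 0.4368·2 + (-0.2826)·4 = -4.4704.
u_3 = c_3 − 4.6476·e_1 + 4.4704·e_2 = (0.6337, -1.5248, 2.7525, 0.3366).
‖u_3‖ = 3.2274, so e_3 = (0.1963, -0.4724, 0.8529, 0.1043).
Qᵀb = (1.2910, 1.0277, -0.4356).
Back-substitute: x_3 = -0.4356/3.2274 = -0.1350.
x_2 = (1.0277 + 4.4704·(-0.1350))/2.5949 = 0.1635.
x_1 = (1.2910 + 4.3894·0.1635 − 4.6476·(-0.1350))/3.8730 = 0.6806.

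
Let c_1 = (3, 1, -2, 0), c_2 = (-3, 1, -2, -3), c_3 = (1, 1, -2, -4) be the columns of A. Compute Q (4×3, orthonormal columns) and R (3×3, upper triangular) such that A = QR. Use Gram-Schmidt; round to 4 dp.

c_1 = (3, 1, -2, 0); ‖c_1‖ = 3.7417, so e_1 = (0.8018, 0.2673, -0.5345, 0.0000).
e_1·c_2 = 0.8018·(-3) + 0.2673·1 + (-0.5345)·(-2) + 0.0000·(-3) = -1.0690.
u_2 = c_2 + 1.0690·e_1 = (-2.1429, 1.2857, -2.5714, -3.0000).
‖u_2‖ = 4.6752, so e_2 = (-0.4583, 0.2750, -0.5500, -0.6417).
e_1·c_3 = 0.8018·1 + 0.2673·1 + (-0.5345)·(-2) + 0.0000·(-4) = 2.1381; e_2·c_3 = (-0.4583)·1 + 0.2750·1 + (-0.5500)·(-2) + (-0.6417)·(-4) = 3.4835.
u_3 = c_3 − 2.1381·e_1 − 3.4835·e_2 = (0.8824, -0.5294, 1.0588, -1.7647).
‖u_3‖ = 2.3009, so e_3 = (0.3835, -0.2301, 0.4602, -0.7670).

Q = [[0.8018, -0.4583, 0.3835], [0.2673, 0.2750, -0.2301], [-0.5345, -0.5500, 0.4602], [0.0000, -0.6417, -0.7670]], R = [[3.7417, -1.0690, 2.1381], [0.0000, 4.6752, 3.4835], [0.0000, 0.0000, 2.3009]]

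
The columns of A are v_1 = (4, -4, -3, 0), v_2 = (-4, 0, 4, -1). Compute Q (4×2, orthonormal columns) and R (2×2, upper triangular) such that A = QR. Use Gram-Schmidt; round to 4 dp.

v_1 = (4, -4, -3, 0); ‖v_1‖ = 6.4031, so e_1 = (0.6247, -0.6247, -0.4685, 0.0000).
e_1·v_2 = 0.6247·(-4) + (-0.6247)·0 + (-0.4685)·4 + 0.0000·(-1) = -4.3729.
u_2 = v_2 + 4.3729·e_1 = (-1.2683, -2.7317, 1.9512, -1.0000).
‖u_2‖ = 3.7253, so e_2 = (-0.3405, -0.7333, 0.5238, -0.2684).

Q = [[0.6247, -0.3405], [-0.6247, -0.7333], [-0.4685, 0.5238], [0.0000, -0.2684]], R = [[6.4031, -4.3729], [0.0000, 3.7253]]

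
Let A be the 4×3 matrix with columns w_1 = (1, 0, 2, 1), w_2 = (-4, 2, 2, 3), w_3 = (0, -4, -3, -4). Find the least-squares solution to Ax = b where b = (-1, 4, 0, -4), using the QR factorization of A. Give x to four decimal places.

q_1 = w_1/‖w_1‖ = (1, 0, 2, 1)/2.4495 = (0.4082, 0.0000, 0.8165, 0.4082).
r_{12} = q_1·w_2 = 1.2247.
u_2 = w_2 − 1.2247·q_1 = (-4.5000, 2.0000, 1.0000, 2.5000).
‖u_2‖ = 5.6125, so q_2 = (-0.8018, 0.3563, 0.1782, 0.4454).
r_{13} = q_1·w_3 = -4.0825; r_{23} = q_2·w_3 = -3.7417.
u_3 = w_3 + 4.0825·q_1 + 3.7417·q_2 = (-1.3333, -2.6667, 1.0000, -0.6667).
‖u_3‖ = 3.2146, so q_3 = (-0.4148, -0.8296, 0.3111, -0.2074).
Qᵀb = (-2.0412, 0.4454, -2.0739).
Back-substitute: x_3 = -2.0739/3.2146 = -0.6452.
x_2 = (0.4454 + 3.7417·(-0.6452))/5.6125 = -0.3507.
x_1 = (-2.0412 − 1.2247·(-0.3507) + 4.0825·(-0.6452))/2.4495 = -1.7332.

x = (-1.7332, -0.3507, -0.6452)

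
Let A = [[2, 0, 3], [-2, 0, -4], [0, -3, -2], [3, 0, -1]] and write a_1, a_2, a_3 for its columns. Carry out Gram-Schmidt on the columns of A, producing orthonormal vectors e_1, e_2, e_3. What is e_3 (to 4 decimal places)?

e_1 = a_1/‖a_1‖ = (2, -2, 0, 3)/4.1231 = (0.4851, -0.4851, 0.0000, 0.7276).
r_{12} = e_1·a_2 = 0.0000.
u_2 = a_2 + 0.0000·e_1 = (0.0000, 0.0000, -3.0000, 0.0000).
‖u_2‖ = 3.0000, so e_2 = (0.0000, 0.0000, -1.0000, 0.0000).
r_{13} = e_1·a_3 = 2.6679; r_{23} = e_2·a_3 = 2.0000.
u_3 = a_3 − 2.6679·e_1 − 2.0000·e_2 = (1.7059, -2.7059, 0.0000, -2.9412).
‖u_3‖ = 4.3454, so e_3 = (0.3926, -0.6227, 0.0000, -0.6769).

e_3 = (0.3926, -0.6227, 0.0000, -0.6769)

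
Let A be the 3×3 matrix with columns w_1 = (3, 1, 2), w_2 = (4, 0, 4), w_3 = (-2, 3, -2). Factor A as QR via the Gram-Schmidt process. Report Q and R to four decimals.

Q = [[0.8018, -0.1543, -0.5774], [0.2673, -0.7715, 0.5774], [0.5345, 0.6172, 0.5774]], R = [[3.7417, 5.3452, -1.8708], [0.0000, 1.8516, -3.2404], [0.0000, 0.0000, 1.7321]]

w_1 = (3, 1, 2); ‖w_1‖ = 3.7417, so q_1 = (0.8018, 0.2673, 0.5345).
q_1·w_2 = 0.8018·4 + 0.2673·0 + 0.5345·4 = 5.3452.
u_2 = w_2 − 5.3452·q_1 = (-0.2857, -1.4286, 1.1429).
‖u_2‖ = 1.8516, so q_2 = (-0.1543, -0.7715, 0.6172).
q_1·w_3 = 0.8018·(-2) + 0.2673·3 + 0.5345·(-2) = -1.8708; q_2·w_3 = (-0.1543)·(-2) + (-0.7715)·3 + 0.6172·(-2) = -3.2404.
u_3 = w_3 + 1.8708·q_1 + 3.2404·q_2 = (-1.0000, 1.0000, 1.0000).
‖u_3‖ = 1.7321, so q_3 = (-0.5774, 0.5774, 0.5774).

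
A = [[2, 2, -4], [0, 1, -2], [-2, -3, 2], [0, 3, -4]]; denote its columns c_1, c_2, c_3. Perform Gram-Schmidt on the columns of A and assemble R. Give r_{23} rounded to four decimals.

r_{23} = -4.0119

c_1 = (2, 0, -2, 0); ‖c_1‖ = 2.8284, so q_1 = (0.7071, 0.0000, -0.7071, 0.0000).
q_1·c_2 = 0.7071·2 + 0.0000·1 + (-0.7071)·(-3) + 0.0000·3 = 3.5355.
u_2 = c_2 − 3.5355·q_1 = (-0.5000, 1.0000, -0.5000, 3.0000).
‖u_2‖ = 3.2404, so q_2 = (-0.1543, 0.3086, -0.1543, 0.9258).
r_{23} = q_2·c_3 = -4.0119.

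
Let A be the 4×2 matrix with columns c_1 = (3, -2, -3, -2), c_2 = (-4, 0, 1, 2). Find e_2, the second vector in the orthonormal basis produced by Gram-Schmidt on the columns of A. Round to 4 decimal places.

e_2 = (-0.6777, -0.5479, -0.4470, 0.2019)

e_1 = c_1/‖c_1‖ = (3, -2, -3, -2)/5.0990 = (0.5883, -0.3922, -0.5883, -0.3922).
r_{12} = e_1·c_2 = -3.7262.
u_2 = c_2 + 3.7262·e_1 = (-1.8077, -1.4615, -1.1923, 0.5385).
‖u_2‖ = 2.6675, so e_2 = (-0.6777, -0.5479, -0.4470, 0.2019).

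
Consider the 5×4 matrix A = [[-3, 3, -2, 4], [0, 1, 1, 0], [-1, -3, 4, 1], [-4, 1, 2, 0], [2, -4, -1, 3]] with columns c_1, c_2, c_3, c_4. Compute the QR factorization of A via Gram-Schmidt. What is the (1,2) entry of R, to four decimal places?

r_{12} = -3.2863

c_1 = (-3, 0, -1, -4, 2); ‖c_1‖ = 5.4772, so q_1 = (-0.5477, 0.0000, -0.1826, -0.7303, 0.3651).
r_{12} = q_1·c_2 = -3.2863.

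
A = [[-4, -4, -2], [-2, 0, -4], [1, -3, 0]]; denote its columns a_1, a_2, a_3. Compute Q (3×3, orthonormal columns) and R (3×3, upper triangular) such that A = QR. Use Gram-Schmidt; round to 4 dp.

e_1 = a_1/‖a_1‖ = (-4, -2, 1)/4.5826 = (-0.8729, -0.4364, 0.2182).
r_{12} = e_1·a_2 = 2.8368.
u_2 = a_2 − 2.8368·e_1 = (-1.5238, 1.2381, -3.6190).
‖u_2‖ = 4.1173, so e_2 = (-0.3701, 0.3007, -0.8790).
r_{13} = e_1·a_3 = 3.4915; r_{23} = e_2·a_3 = -0.4626.
u_3 = a_3 − 3.4915·e_1 + 0.4626·e_2 = (0.8764, -2.3371, -1.1685).
‖u_3‖ = 2.7560, so e_3 = (0.3180, -0.8480, -0.4240).

Q = [[-0.8729, -0.3701, 0.3180], [-0.4364, 0.3007, -0.8480], [0.2182, -0.8790, -0.4240]], R = [[4.5826, 2.8368, 3.4915], [0.0000, 4.1173, -0.4626], [0.0000, 0.0000, 2.7560]]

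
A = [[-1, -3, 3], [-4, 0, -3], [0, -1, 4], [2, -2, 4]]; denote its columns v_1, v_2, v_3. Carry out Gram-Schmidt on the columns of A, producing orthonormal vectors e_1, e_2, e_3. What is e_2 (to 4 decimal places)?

e_2 = (-0.8159, -0.0510, -0.2677, -0.5099)

v_1 = (-1, -4, 0, 2); ‖v_1‖ = 4.5826, so e_1 = (-0.2182, -0.8729, 0.0000, 0.4364).
e_1·v_2 = (-0.2182)·(-3) + (-0.8729)·0 + 0.0000·(-1) + 0.4364·(-2) = -0.2182.
u_2 = v_2 + 0.2182·e_1 = (-3.0476, -0.1905, -1.0000, -1.9048).
‖u_2‖ = 3.7353, so e_2 = (-0.8159, -0.0510, -0.2677, -0.5099).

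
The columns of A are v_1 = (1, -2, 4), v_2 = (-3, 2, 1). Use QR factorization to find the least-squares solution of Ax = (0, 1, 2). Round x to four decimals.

v_1 = (1, -2, 4); ‖v_1‖ = 4.5826, so q_1 = (0.2182, -0.4364, 0.8729).
q_1·v_2 = 0.2182·(-3) + (-0.4364)·2 + 0.8729·1 = -0.6547.
u_2 = v_2 + 0.6547·q_1 = (-2.8571, 1.7143, 1.5714).
‖u_2‖ = 3.6839, so q_2 = (-0.7756, 0.4653, 0.4266).
Qᵀb = (1.3093, 1.3185).
Back-substitute: x_2 = 1.3185/3.6839 = 0.3579.
x_1 = (1.3093 + 0.6547·0.3579)/4.5826 = 0.3368.

x = (0.3368, 0.3579)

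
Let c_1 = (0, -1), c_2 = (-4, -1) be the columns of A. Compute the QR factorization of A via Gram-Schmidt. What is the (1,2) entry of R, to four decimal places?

r_{12} = 1.0000

e_1 = c_1/‖c_1‖ = (0, -1)/1.0000 = (0.0000, -1.0000).
r_{12} = e_1·c_2 = 1.0000.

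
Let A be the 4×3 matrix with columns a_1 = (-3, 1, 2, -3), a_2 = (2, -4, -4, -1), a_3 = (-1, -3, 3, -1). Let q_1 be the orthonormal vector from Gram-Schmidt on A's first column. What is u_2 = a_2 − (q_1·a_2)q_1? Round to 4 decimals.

u_2 = (0.0435, -3.3478, -2.6957, -2.9565)

q_1 = a_1/‖a_1‖ = (-3, 1, 2, -3)/4.7958 = (-0.6255, 0.2085, 0.4170, -0.6255).
r_{12} = q_1·a_2 = -3.1277.
u_2 = a_2 + 3.1277·q_1 = (0.0435, -3.3478, -2.6957, -2.9565).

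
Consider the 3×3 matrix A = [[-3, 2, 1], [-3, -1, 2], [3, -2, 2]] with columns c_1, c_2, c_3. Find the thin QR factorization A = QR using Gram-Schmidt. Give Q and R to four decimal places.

Q = [[-0.5774, 0.4082, 0.7071], [-0.5774, -0.8165, 0.0000], [0.5774, -0.4082, 0.7071]], R = [[5.1962, -1.7321, -0.5774], [0.0000, 2.4495, -2.0412], [0.0000, 0.0000, 2.1213]]

c_1 = (-3, -3, 3); ‖c_1‖ = 5.1962, so q_1 = (-0.5774, -0.5774, 0.5774).
q_1·c_2 = (-0.5774)·2 + (-0.5774)·(-1) + 0.5774·(-2) = -1.7321.
u_2 = c_2 + 1.7321·q_1 = (1.0000, -2.0000, -1.0000).
‖u_2‖ = 2.4495, so q_2 = (0.4082, -0.8165, -0.4082).
q_1·c_3 = (-0.5774)·1 + (-0.5774)·2 + 0.5774·2 = -0.5774; q_2·c_3 = 0.4082·1 + (-0.8165)·2 + (-0.4082)·2 = -2.0412.
u_3 = c_3 + 0.5774·q_1 + 2.0412·q_2 = (1.5000, 0.0000, 1.5000).
‖u_3‖ = 2.1213, so q_3 = (0.7071, 0.0000, 0.7071).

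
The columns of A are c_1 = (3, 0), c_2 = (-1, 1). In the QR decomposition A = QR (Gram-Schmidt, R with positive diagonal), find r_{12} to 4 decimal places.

c_1 = (3, 0); ‖c_1‖ = 3.0000, so q_1 = (1.0000, 0.0000).
r_{12} = q_1·c_2 = -1.0000.

r_{12} = -1.0000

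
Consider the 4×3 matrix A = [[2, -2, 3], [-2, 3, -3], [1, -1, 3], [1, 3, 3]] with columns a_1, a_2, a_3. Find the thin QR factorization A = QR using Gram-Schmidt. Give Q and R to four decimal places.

Q = [[0.6325, -0.0982, -0.3461], [-0.6325, 0.3436, 0.1065], [0.3162, -0.0491, 0.9318], [0.3162, 0.9327, -0.0266]], R = [[3.1623, -2.5298, 5.6921], [0.0000, 4.0743, 1.3254], [0.0000, 0.0000, 1.3577]]

a_1 = (2, -2, 1, 1); ‖a_1‖ = 3.1623, so e_1 = (0.6325, -0.6325, 0.3162, 0.3162).
e_1·a_2 = 0.6325·(-2) + (-0.6325)·3 + 0.3162·(-1) + 0.3162·3 = -2.5298.
u_2 = a_2 + 2.5298·e_1 = (-0.4000, 1.4000, -0.2000, 3.8000).
‖u_2‖ = 4.0743, so e_2 = (-0.0982, 0.3436, -0.0491, 0.9327).
e_1·a_3 = 0.6325·3 + (-0.6325)·(-3) + 0.3162·3 + 0.3162·3 = 5.6921; e_2·a_3 = (-0.0982)·3 + 0.3436·(-3) + (-0.0491)·3 + 0.9327·3 = 1.3254.
u_3 = a_3 − 5.6921·e_1 − 1.3254·e_2 = (-0.4699, 0.1446, 1.2651, -0.0361).
‖u_3‖ = 1.3577, so e_3 = (-0.3461, 0.1065, 0.9318, -0.0266).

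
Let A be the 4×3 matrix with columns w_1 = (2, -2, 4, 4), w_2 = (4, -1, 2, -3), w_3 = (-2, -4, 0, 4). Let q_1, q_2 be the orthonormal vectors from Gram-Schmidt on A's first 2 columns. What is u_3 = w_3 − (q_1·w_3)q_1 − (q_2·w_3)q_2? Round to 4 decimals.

u_3 = (-0.5842, -3.4570, -1.0859, -0.3505)

w_1 = (2, -2, 4, 4); ‖w_1‖ = 6.3246, so q_1 = (0.3162, -0.3162, 0.6325, 0.6325).
q_1·w_2 = 0.3162·4 + (-0.3162)·(-1) + 0.6325·2 + 0.6325·(-3) = 0.9487.
u_2 = w_2 − 0.9487·q_1 = (3.7000, -0.7000, 1.4000, -3.6000).
‖u_2‖ = 5.3944, so q_2 = (0.6859, -0.1298, 0.2595, -0.6674).
q_1·w_3 = 0.3162·(-2) + (-0.3162)·(-4) + 0.6325·0 + 0.6325·4 = 3.1623; q_2·w_3 = 0.6859·(-2) + (-0.1298)·(-4) + 0.2595·0 + (-0.6674)·4 = -3.5221.
u_3 = w_3 − 3.1623·q_1 + 3.5221·q_2 = (-0.5842, -3.4570, -1.0859, -0.3505).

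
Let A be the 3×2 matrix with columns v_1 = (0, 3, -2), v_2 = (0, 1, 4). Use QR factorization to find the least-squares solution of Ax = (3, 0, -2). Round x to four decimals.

x = (0.1429, -0.4286)

v_1 = (0, 3, -2); ‖v_1‖ = 3.6056, so q_1 = (0.0000, 0.8321, -0.5547).
q_1·v_2 = 0.0000·0 + 0.8321·1 + (-0.5547)·4 = -1.3868.
u_2 = v_2 + 1.3868·q_1 = (0.0000, 2.1538, 3.2308).
‖u_2‖ = 3.8829, so q_2 = (0.0000, 0.5547, 0.8321).
Qᵀb = (1.1094, -1.6641).
Back-substitute: x_2 = -1.6641/3.8829 = -0.4286.
x_1 = (1.1094 + 1.3868·(-0.4286))/3.6056 = 0.1429.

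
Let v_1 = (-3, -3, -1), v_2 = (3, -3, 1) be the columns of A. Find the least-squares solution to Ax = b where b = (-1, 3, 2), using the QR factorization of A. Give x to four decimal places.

x = (-0.4500, -0.5500)

v_1 = (-3, -3, -1); ‖v_1‖ = 4.3589, so q_1 = (-0.6882, -0.6882, -0.2294).
q_1·v_2 = (-0.6882)·3 + (-0.6882)·(-3) + (-0.2294)·1 = -0.2294.
u_2 = v_2 + 0.2294·q_1 = (2.8421, -3.1579, 0.9474).
‖u_2‖ = 4.3529, so q_2 = (0.6529, -0.7255, 0.2176).
Qᵀb = (-1.8353, -2.3941).
Back-substitute: x_2 = -2.3941/4.3529 = -0.5500.
x_1 = (-1.8353 + 0.2294·(-0.5500))/4.3589 = -0.4500.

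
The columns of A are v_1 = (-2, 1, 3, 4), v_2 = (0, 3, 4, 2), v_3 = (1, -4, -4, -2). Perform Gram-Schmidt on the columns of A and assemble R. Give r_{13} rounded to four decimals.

r_{13} = -4.7469

q_1 = v_1/‖v_1‖ = (-2, 1, 3, 4)/5.4772 = (-0.3651, 0.1826, 0.5477, 0.7303).
r_{13} = q_1·v_3 = -4.7469.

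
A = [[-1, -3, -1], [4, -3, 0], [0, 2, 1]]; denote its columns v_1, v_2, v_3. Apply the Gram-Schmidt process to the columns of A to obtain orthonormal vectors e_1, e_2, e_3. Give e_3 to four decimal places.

e_3 = (0.4674, 0.1168, 0.8763)

v_1 = (-1, 4, 0); ‖v_1‖ = 4.1231, so e_1 = (-0.2425, 0.9701, 0.0000).
e_1·v_2 = (-0.2425)·(-3) + 0.9701·(-3) + 0.0000·2 = -2.1828.
u_2 = v_2 + 2.1828·e_1 = (-3.5294, -0.8824, 2.0000).
‖u_2‖ = 4.1515, so e_2 = (-0.8501, -0.2125, 0.4817).
e_1·v_3 = (-0.2425)·(-1) + 0.9701·0 + 0.0000·1 = 0.2425; e_2·v_3 = (-0.8501)·(-1) + (-0.2125)·0 + 0.4817·1 = 1.3319.
u_3 = v_3 − 0.2425·e_1 − 1.3319·e_2 = (0.1911, 0.0478, 0.3584).
‖u_3‖ = 0.4089, so e_3 = (0.4674, 0.1168, 0.8763).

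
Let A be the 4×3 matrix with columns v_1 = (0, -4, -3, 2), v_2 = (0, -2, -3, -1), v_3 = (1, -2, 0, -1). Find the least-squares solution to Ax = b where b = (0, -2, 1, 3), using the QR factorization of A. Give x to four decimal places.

v_1 = (0, -4, -3, 2); ‖v_1‖ = 5.3852, so q_1 = (0.0000, -0.7428, -0.5571, 0.3714).
q_1·v_2 = 0.0000·0 + (-0.7428)·(-2) + (-0.5571)·(-3) + 0.3714·(-1) = 2.7854.
u_2 = v_2 − 2.7854·q_1 = (0.0000, 0.0690, -1.4483, -2.0345).
‖u_2‖ = 2.4983, so q_2 = (0.0000, 0.0276, -0.5797, -0.8144).
q_1·v_3 = 0.0000·1 + (-0.7428)·(-2) + (-0.5571)·0 + 0.3714·(-1) = 1.1142; q_2·v_3 = 0.0000·1 + 0.0276·(-2) + (-0.5797)·0 + (-0.8144)·(-1) = 0.7591.
u_3 = v_3 − 1.1142·q_1 − 0.7591·q_2 = (1.0000, -1.1934, 1.0608, -0.7956).
‖u_3‖ = 2.0451, so q_3 = (0.4890, -0.5835, 0.5187, -0.3890).
Qᵀb = (2.0426, -3.0780, 0.5187).
Back-substitute: x_3 = 0.5187/2.0451 = 0.2536.
x_2 = (-3.0780 − 0.7591·0.2536)/2.4983 = -1.3091.
x_1 = (2.0426 − 2.7854·(-1.3091) − 1.1142·0.2536)/5.3852 = 1.0040.

x = (1.0040, -1.3091, 0.2536)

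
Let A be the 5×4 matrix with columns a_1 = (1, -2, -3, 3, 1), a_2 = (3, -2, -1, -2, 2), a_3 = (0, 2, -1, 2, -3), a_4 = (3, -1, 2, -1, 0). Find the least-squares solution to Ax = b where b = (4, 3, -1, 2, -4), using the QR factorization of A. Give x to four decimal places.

x = (-0.1015, 0.6576, 1.9677, 0.6111)

a_1 = (1, -2, -3, 3, 1); ‖a_1‖ = 4.8990, so e_1 = (0.2041, -0.4082, -0.6124, 0.6124, 0.2041).
e_1·a_2 = 0.2041·3 + (-0.4082)·(-2) + (-0.6124)·(-1) + 0.6124·(-2) + 0.2041·2 = 1.2247.
u_2 = a_2 − 1.2247·e_1 = (2.7500, -1.5000, -0.2500, -2.7500, 1.7500).
‖u_2‖ = 4.5277, so e_2 = (0.6074, -0.3313, -0.0552, -0.6074, 0.3865).
e_1·a_3 = 0.2041·0 + (-0.4082)·2 + (-0.6124)·(-1) + 0.6124·2 + 0.2041·(-3) = 0.4082; e_2·a_3 = 0.6074·0 + (-0.3313)·2 + (-0.0552)·(-1) + (-0.6074)·2 + 0.3865·(-3) = -2.9817.
u_3 = a_3 − 0.4082·e_1 + 2.9817·e_2 = (1.7276, 1.1789, -0.9146, -0.0610, -1.9309).
‖u_3‖ = 2.9905, so e_3 = (0.5777, 0.3942, -0.3058, -0.0204, -0.6457).
e_1·a_4 = 0.2041·3 + (-0.4082)·(-1) + (-0.6124)·2 + 0.6124·(-1) + 0.2041·0 = -0.8165; e_2·a_4 = 0.6074·3 + (-0.3313)·(-1) + (-0.0552)·2 + (-0.6074)·(-1) + 0.3865·0 = 2.6504; e_3·a_4 = 0.5777·3 + 0.3942·(-1) + (-0.3058)·2 + (-0.0204)·(-1) + (-0.6457)·0 = 0.7476.
u_4 = a_4 + 0.8165·e_1 − 2.6504·e_2 − 0.7476·e_3 = (1.1250, -0.7500, 1.8750, 1.1250, -0.3750).
‖u_4‖ = 2.5981, so e_4 = (0.4330, -0.2887, 0.7217, 0.4330, -0.1443).
Qᵀb = (0.6124, -1.2700, 6.3412, 1.5877).
Back-substitute: x_4 = 1.5877/2.5981 = 0.6111.
x_3 = (6.3412 − 0.7476·0.6111)/2.9905 = 1.9677.
x_2 = (-1.2700 + 2.9817·1.9677 − 2.6504·0.6111)/4.5277 = 0.6576.
x_1 = (0.6124 − 1.2247·0.6576 − 0.4082·1.9677 + 0.8165·0.6111)/4.8990 = -0.1015.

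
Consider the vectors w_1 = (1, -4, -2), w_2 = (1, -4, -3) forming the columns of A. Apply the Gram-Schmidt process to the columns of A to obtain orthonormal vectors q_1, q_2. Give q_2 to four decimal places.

q_2 = (-0.1059, 0.4234, -0.8997)

q_1 = w_1/‖w_1‖ = (1, -4, -2)/4.5826 = (0.2182, -0.8729, -0.4364).
r_{12} = q_1·w_2 = 5.0190.
u_2 = w_2 − 5.0190·q_1 = (-0.0952, 0.3810, -0.8095).
‖u_2‖ = 0.8997, so q_2 = (-0.1059, 0.4234, -0.8997).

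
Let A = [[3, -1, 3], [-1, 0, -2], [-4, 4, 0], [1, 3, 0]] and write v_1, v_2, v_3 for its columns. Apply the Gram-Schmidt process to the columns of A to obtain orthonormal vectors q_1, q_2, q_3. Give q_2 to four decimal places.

q_1 = v_1/‖v_1‖ = (3, -1, -4, 1)/5.1962 = (0.5774, -0.1925, -0.7698, 0.1925).
r_{12} = q_1·v_2 = -3.0792.
u_2 = v_2 + 3.0792·q_1 = (0.7778, -0.5926, 1.6296, 3.5926).
‖u_2‖ = 4.0643, so q_2 = (0.1914, -0.1458, 0.4010, 0.8839).

q_2 = (0.1914, -0.1458, 0.4010, 0.8839)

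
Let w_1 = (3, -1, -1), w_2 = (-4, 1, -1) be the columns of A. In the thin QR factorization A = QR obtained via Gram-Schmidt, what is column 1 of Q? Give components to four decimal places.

w_1 = (3, -1, -1); ‖w_1‖ = 3.3166, so e_1 = (0.9045, -0.3015, -0.3015).

e_1 = (0.9045, -0.3015, -0.3015)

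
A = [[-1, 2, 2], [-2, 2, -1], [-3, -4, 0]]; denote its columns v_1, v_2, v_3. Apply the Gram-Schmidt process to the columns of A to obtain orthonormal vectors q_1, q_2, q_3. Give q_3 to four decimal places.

v_1 = (-1, -2, -3); ‖v_1‖ = 3.7417, so q_1 = (-0.2673, -0.5345, -0.8018).
q_1·v_2 = (-0.2673)·2 + (-0.5345)·2 + (-0.8018)·(-4) = 1.6036.
u_2 = v_2 − 1.6036·q_1 = (2.4286, 2.8571, -2.7143).
‖u_2‖ = 4.6291, so q_2 = (0.5246, 0.6172, -0.5864).
q_1·v_3 = (-0.2673)·2 + (-0.5345)·(-1) + (-0.8018)·0 = 0.0000; q_2·v_3 = 0.5246·2 + 0.6172·(-1) + (-0.5864)·0 = 0.4320.
u_3 = v_3 + 0.0000·q_1 − 0.4320·q_2 = (1.7733, -1.2667, 0.2533).
‖u_3‖ = 2.1939, so q_3 = (0.8083, -0.5774, 0.1155).

q_3 = (0.8083, -0.5774, 0.1155)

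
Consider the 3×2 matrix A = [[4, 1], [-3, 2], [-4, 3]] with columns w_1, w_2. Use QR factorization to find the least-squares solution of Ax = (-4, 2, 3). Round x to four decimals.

w_1 = (4, -3, -4); ‖w_1‖ = 6.4031, so e_1 = (0.6247, -0.4685, -0.6247).
e_1·w_2 = 0.6247·1 + (-0.4685)·2 + (-0.6247)·3 = -2.1864.
u_2 = w_2 + 2.1864·e_1 = (2.3659, 0.9756, 1.6341).
‖u_2‖ = 3.0364, so e_2 = (0.7792, 0.3213, 0.5382).
Qᵀb = (-5.3099, -0.8595).
Back-substitute: x_2 = -0.8595/3.0364 = -0.2831.
x_1 = (-5.3099 + 2.1864·(-0.2831))/6.4031 = -0.9259.

x = (-0.9259, -0.2831)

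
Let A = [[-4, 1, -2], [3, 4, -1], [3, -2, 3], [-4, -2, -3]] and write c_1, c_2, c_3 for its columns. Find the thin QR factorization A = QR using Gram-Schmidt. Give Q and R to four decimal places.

q_1 = c_1/‖c_1‖ = (-4, 3, 3, -4)/7.0711 = (-0.5657, 0.4243, 0.4243, -0.5657).
r_{12} = q_1·c_2 = 1.4142.
u_2 = c_2 − 1.4142·q_1 = (1.8000, 3.4000, -2.6000, -1.2000).
‖u_2‖ = 4.7958, so q_2 = (0.3753, 0.7089, -0.5421, -0.2502).
r_{13} = q_1·c_3 = 3.6770; r_{23} = q_2·c_3 = -2.3354.
u_3 = c_3 − 3.6770·q_1 + 2.3354·q_2 = (0.9565, -0.9043, 0.1739, -1.5043).
‖u_3‖ = 2.0065, so q_3 = (0.4767, -0.4507, 0.0867, -0.7497).

Q = [[-0.5657, 0.3753, 0.4767], [0.4243, 0.7089, -0.4507], [0.4243, -0.5421, 0.0867], [-0.5657, -0.2502, -0.7497]], R = [[7.0711, 1.4142, 3.6770], [0.0000, 4.7958, -2.3354], [0.0000, 0.0000, 2.0065]]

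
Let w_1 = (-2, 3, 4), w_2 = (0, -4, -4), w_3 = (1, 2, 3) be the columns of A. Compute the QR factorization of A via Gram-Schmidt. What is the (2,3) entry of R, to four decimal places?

w_1 = (-2, 3, 4); ‖w_1‖ = 5.3852, so e_1 = (-0.3714, 0.5571, 0.7428).
e_1·w_2 = (-0.3714)·0 + 0.5571·(-4) + 0.7428·(-4) = -5.1995.
u_2 = w_2 + 5.1995·e_1 = (-1.9310, -1.1034, -0.1379).
‖u_2‖ = 2.2283, so e_2 = (-0.8666, -0.4952, -0.0619).
r_{23} = e_2·w_3 = -2.0426.

r_{23} = -2.0426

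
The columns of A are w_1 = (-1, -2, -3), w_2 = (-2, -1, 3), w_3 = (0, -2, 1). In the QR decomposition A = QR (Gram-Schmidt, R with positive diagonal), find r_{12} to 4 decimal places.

r_{12} = -1.3363

e_1 = w_1/‖w_1‖ = (-1, -2, -3)/3.7417 = (-0.2673, -0.5345, -0.8018).
r_{12} = e_1·w_2 = -1.3363.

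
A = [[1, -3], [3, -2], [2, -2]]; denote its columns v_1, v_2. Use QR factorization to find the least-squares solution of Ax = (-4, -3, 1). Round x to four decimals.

v_1 = (1, 3, 2); ‖v_1‖ = 3.7417, so e_1 = (0.2673, 0.8018, 0.5345).
e_1·v_2 = 0.2673·(-3) + 0.8018·(-2) + 0.5345·(-2) = -3.4744.
u_2 = v_2 + 3.4744·e_1 = (-2.0714, 0.7857, -0.1429).
‖u_2‖ = 2.2200, so e_2 = (-0.9331, 0.3539, -0.0643).
Qᵀb = (-2.9399, 2.6061).
Back-substitute: x_2 = 2.6061/2.2200 = 1.1739.
x_1 = (-2.9399 + 3.4744·1.1739)/3.7417 = 0.3043.

x = (0.3043, 1.1739)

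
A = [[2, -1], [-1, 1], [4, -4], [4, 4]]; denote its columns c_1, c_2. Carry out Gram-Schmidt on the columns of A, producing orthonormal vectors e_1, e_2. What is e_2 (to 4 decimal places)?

c_1 = (2, -1, 4, 4); ‖c_1‖ = 6.0828, so e_1 = (0.3288, -0.1644, 0.6576, 0.6576).
e_1·c_2 = 0.3288·(-1) + (-0.1644)·1 + 0.6576·(-4) + 0.6576·4 = -0.4932.
u_2 = c_2 + 0.4932·e_1 = (-0.8378, 0.9189, -3.6757, 4.3243).
‖u_2‖ = 5.8101, so e_2 = (-0.1442, 0.1582, -0.6326, 0.7443).

e_2 = (-0.1442, 0.1582, -0.6326, 0.7443)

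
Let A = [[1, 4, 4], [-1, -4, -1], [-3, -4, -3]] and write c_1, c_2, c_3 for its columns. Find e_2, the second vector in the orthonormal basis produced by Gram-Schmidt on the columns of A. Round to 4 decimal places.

c_1 = (1, -1, -3); ‖c_1‖ = 3.3166, so e_1 = (0.3015, -0.3015, -0.9045).
e_1·c_2 = 0.3015·4 + (-0.3015)·(-4) + (-0.9045)·(-4) = 6.0302.
u_2 = c_2 − 6.0302·e_1 = (2.1818, -2.1818, 1.4545).
‖u_2‖ = 3.4112, so e_2 = (0.6396, -0.6396, 0.4264).

e_2 = (0.6396, -0.6396, 0.4264)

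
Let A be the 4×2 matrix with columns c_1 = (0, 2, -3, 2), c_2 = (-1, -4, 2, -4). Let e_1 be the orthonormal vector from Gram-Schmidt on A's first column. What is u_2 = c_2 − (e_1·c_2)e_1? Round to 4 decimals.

u_2 = (-1.0000, -1.4118, -1.8824, -1.4118)

e_1 = c_1/‖c_1‖ = (0, 2, -3, 2)/4.1231 = (0.0000, 0.4851, -0.7276, 0.4851).
r_{12} = e_1·c_2 = -5.3358.
u_2 = c_2 + 5.3358·e_1 = (-1.0000, -1.4118, -1.8824, -1.4118).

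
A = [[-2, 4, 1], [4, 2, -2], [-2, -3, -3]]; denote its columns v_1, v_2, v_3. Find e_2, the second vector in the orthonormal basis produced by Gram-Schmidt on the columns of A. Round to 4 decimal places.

e_2 = (0.8581, 0.1907, -0.4767)

e_1 = v_1/‖v_1‖ = (-2, 4, -2)/4.8990 = (-0.4082, 0.8165, -0.4082).
r_{12} = e_1·v_2 = 1.2247.
u_2 = v_2 − 1.2247·e_1 = (4.5000, 1.0000, -2.5000).
‖u_2‖ = 5.2440, so e_2 = (0.8581, 0.1907, -0.4767).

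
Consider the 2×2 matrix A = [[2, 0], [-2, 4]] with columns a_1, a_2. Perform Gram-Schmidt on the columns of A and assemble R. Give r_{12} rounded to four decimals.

r_{12} = -2.8284

a_1 = (2, -2); ‖a_1‖ = 2.8284, so e_1 = (0.7071, -0.7071).
r_{12} = e_1·a_2 = -2.8284.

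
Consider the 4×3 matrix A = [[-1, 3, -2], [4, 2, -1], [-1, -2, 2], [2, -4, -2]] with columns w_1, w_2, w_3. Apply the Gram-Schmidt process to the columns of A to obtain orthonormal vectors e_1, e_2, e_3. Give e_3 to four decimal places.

w_1 = (-1, 4, -1, 2); ‖w_1‖ = 4.6904, so e_1 = (-0.2132, 0.8528, -0.2132, 0.4264).
e_1·w_2 = (-0.2132)·3 + 0.8528·2 + (-0.2132)·(-2) + 0.4264·(-4) = -0.2132.
u_2 = w_2 + 0.2132·e_1 = (2.9545, 2.1818, -2.0455, -3.9091).
‖u_2‖ = 5.7406, so e_2 = (0.5147, 0.3801, -0.3563, -0.6810).
e_1·w_3 = (-0.2132)·(-2) + 0.8528·(-1) + (-0.2132)·2 + 0.4264·(-2) = -1.7056; e_2·w_3 = 0.5147·(-2) + 0.3801·(-1) + (-0.3563)·2 + (-0.6810)·(-2) = -0.7601.
u_3 = w_3 + 1.7056·e_1 + 0.7601·e_2 = (-1.9724, 0.7434, 1.3655, -1.7903).
‖u_3‖ = 3.0843, so e_3 = (-0.6395, 0.2410, 0.4427, -0.5805).

e_3 = (-0.6395, 0.2410, 0.4427, -0.5805)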